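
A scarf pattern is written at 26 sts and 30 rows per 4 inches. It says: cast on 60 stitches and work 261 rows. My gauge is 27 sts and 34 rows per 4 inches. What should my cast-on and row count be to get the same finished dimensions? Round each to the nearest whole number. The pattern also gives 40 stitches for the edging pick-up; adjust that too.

Stitches: 60 × 27/26 = 62.31 → 62.
Rows: 261 × 34/30 = 295.80 → 296.
edging pick-up: 40 × 27/26 = 41.54 → 42.

Cast on 62 stitches; work 296 rows; edging pick-up 42 stitches.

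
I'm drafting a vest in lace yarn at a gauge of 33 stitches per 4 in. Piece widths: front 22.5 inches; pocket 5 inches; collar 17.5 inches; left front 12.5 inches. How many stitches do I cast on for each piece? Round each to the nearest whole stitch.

front 186; pocket 41; collar 144; left front 103.

Rate = 33/4 = 8.25 sts per in.
front: 22.5 × 8.25 = 185.62 → 186.
pocket: 5 × 8.25 = 41.25 → 41.
collar: 17.5 × 8.25 = 144.38 → 144.
left front: 12.5 × 8.25 = 103.12 → 103.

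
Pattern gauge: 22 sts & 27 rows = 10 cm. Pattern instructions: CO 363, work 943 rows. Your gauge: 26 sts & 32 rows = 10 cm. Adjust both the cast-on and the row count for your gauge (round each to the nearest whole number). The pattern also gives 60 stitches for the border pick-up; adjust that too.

Stitches: 363 × 26/22 = 429.00 → 429.
Rows: 943 × 32/27 = 1117.63 → 1118.
border pick-up: 60 × 26/22 = 70.91 → 71.

Cast on 429 stitches; work 1118 rows; border pick-up 71 stitches.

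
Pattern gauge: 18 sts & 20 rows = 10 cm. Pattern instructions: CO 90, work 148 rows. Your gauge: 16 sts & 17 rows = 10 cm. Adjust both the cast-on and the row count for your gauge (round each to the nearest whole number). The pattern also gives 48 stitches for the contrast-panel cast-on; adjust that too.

Stitches: 90 × 16/18 = 80.00 → 80.
Rows: 148 × 17/20 = 125.80 → 126.
contrast-panel cast-on: 48 × 16/18 = 42.67 → 43.

Cast on 80 stitches; work 126 rows; contrast-panel cast-on 43 stitches.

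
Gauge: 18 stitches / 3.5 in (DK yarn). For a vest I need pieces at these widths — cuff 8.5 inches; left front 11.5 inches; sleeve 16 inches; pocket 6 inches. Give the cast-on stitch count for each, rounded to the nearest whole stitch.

cuff 44; left front 59; sleeve 82; pocket 31.

Rate = 18/3.5 = 5.143 sts per in.
cuff: 8.5 × 5.143 = 43.71 → 44.
left front: 11.5 × 5.143 = 59.14 → 59.
sleeve: 16 × 5.143 = 82.29 → 82.
pocket: 6 × 5.143 = 30.86 → 31.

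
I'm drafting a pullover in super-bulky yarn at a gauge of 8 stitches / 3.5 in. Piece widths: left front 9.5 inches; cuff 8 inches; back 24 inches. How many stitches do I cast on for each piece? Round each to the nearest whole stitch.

left front 22; cuff 18; back 55.

Rate = 8/3.5 = 2.286 sts per in.
left front: 9.5 × 2.286 = 21.71 → 22.
cuff: 8 × 2.286 = 18.29 → 18.
back: 24 × 2.286 = 54.86 → 55.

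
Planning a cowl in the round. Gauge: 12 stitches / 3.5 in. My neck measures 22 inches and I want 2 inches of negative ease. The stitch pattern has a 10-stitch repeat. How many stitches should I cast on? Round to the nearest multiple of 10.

CO 70 sts.

Finished = 22 − 2 = 20 inches.
12 / 3.5 = 3.429 sts/in.
20 × 3.429 = 68.57 sts.
Nearest multiple of 10: 70.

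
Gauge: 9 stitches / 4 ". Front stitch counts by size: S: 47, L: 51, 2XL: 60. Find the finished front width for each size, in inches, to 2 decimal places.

9/4 = 2.25 sts per in.
S: 47 / 2.25 = 20.889 → 20.89 in.
L: 51 / 2.25 = 22.667 → 22.67 in.
2XL: 60 / 2.25 = 26.667 → 26.67 in.

S 20.89 inches; L 22.67 inches; 2XL 26.67 inches.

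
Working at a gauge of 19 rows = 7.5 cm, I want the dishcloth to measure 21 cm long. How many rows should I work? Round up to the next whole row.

Knit 54 rows.

19 rows / 7.5 cm = 2.533 rows per cm.
21 × 2.533 = 53.20 rows.
Round up → 54.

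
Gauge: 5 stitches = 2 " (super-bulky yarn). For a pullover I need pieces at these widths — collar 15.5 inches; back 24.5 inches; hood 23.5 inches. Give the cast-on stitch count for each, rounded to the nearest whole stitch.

collar 39; back 61; hood 59.

Rate = 5/2 = 2.5 sts per in.
collar: 15.5 × 2.5 = 38.75 → 39.
back: 24.5 × 2.5 = 61.25 → 61.
hood: 23.5 × 2.5 = 58.75 → 59.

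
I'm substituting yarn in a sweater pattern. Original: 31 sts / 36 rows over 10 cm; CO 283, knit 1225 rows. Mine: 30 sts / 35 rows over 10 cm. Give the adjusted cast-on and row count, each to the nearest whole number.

Cast on 274 stitches; work 1191 rows.

Stitches: 283 × 30/31 = 273.87 → 274.
Rows: 1225 × 35/36 = 1190.97 → 1191.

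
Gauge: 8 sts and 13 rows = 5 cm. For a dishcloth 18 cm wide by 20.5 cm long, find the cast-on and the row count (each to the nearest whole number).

Stitch gauge = 8/5 = 1.6 sts/cm; 18 × 1.6 = 28.80 → 29 sts.
Row gauge = 13/5 = 2.6 rows/cm; 20.5 × 2.6 = 53.30 → 53 rows.

Cast on 29 stitches and work 53 rows.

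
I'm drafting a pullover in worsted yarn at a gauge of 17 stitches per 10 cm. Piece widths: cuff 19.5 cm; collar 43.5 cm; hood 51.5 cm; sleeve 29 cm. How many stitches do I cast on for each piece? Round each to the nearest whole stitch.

Rate = 17/10 = 1.7 sts per cm.
cuff: 19.5 × 1.7 = 33.15 → 33.
collar: 43.5 × 1.7 = 73.95 → 74.
hood: 51.5 × 1.7 = 87.55 → 88.
sleeve: 29 × 1.7 = 49.30 → 49.

cuff 33; collar 74; hood 88; sleeve 49.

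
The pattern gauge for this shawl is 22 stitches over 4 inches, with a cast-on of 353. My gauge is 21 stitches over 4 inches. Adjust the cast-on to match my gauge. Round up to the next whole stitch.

Scale factor = 21 / 22 = 0.955.
353 × 21 / 22 = 336.95 sts.
→ 337 sts.

337 stitches.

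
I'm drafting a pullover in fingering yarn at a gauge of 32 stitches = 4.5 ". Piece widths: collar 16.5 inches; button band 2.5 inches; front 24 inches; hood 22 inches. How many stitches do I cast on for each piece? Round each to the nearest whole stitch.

Rate = 32/4.5 = 7.111 sts per in.
collar: 16.5 × 7.111 = 117.33 → 117.
button band: 2.5 × 7.111 = 17.78 → 18.
front: 24 × 7.111 = 170.67 → 171.
hood: 22 × 7.111 = 156.44 → 156.

collar 117; button band 18; front 171; hood 156.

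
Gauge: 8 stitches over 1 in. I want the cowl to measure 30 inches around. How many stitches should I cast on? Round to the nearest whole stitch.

CO 240 sts.

8 stitches / 1 in = 8 stitches per inch.
30 × 8 = 240.00 stitches.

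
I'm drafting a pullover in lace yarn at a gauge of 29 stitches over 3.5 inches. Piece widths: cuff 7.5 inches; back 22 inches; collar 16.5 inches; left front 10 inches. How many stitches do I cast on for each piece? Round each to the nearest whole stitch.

cuff 62; back 182; collar 137; left front 83.

Rate = 29/3.5 = 8.286 sts per in.
cuff: 7.5 × 8.286 = 62.14 → 62.
back: 22 × 8.286 = 182.29 → 182.
collar: 16.5 × 8.286 = 136.71 → 137.
left front: 10 × 8.286 = 82.86 → 83.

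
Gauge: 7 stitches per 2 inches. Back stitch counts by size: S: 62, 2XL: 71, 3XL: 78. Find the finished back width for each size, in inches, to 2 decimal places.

7/2 = 3.5 sts per in.
S: 62 / 3.5 = 17.714 → 17.71 in.
2XL: 71 / 3.5 = 20.286 → 20.29 in.
3XL: 78 / 3.5 = 22.286 → 22.29 in.

S 17.71 inches; 2XL 20.29 inches; 3XL 22.29 inches.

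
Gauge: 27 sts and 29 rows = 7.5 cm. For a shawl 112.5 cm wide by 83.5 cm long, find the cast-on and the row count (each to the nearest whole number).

Cast on 405 stitches and work 323 rows.

Stitch gauge = 27/7.5 = 3.6 sts/cm; 112.5 × 3.6 = 405.00 → 405 sts.
Row gauge = 29/7.5 = 3.867 rows/cm; 83.5 × 3.867 = 322.87 → 323 rows.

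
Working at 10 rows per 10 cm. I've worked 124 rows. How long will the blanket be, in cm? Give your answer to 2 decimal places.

10 rows / 10 cm = 1 rows per cm.
124 / 1 = 124.000 cm.

124.00 cm.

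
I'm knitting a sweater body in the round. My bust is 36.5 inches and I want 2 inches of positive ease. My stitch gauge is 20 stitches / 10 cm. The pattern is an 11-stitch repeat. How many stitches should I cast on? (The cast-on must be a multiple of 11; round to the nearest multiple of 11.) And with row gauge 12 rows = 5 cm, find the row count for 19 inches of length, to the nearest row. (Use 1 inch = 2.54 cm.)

Finished = 36.5 + 2 = 38.5 inches.
38.5 inches × 2.54 = 97.79 cm.
20/10 = 2 sts per cm; 97.79 × 2 = 195.58 sts.
Nearest multiple of 11 → 198.
19 inches = 48.26 cm; × 2.4 = 115.82 → 116 rows.

Cast on 198 stitches; work 116 rows.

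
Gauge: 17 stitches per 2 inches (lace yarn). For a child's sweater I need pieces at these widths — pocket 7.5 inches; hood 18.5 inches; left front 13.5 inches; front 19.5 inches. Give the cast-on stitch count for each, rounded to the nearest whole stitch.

pocket 64; hood 157; left front 115; front 166.

Rate = 17/2 = 8.5 sts per in.
pocket: 7.5 × 8.5 = 63.75 → 64.
hood: 18.5 × 8.5 = 157.25 → 157.
left front: 13.5 × 8.5 = 114.75 → 115.
front: 19.5 × 8.5 = 165.75 → 166.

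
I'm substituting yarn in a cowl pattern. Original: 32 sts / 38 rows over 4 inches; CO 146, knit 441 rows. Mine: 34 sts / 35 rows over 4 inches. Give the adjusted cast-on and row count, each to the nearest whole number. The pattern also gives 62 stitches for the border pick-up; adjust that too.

Stitches: 146 × 34/32 = 155.12 → 155.
Rows: 441 × 35/38 = 406.18 → 406.
border pick-up: 62 × 34/32 = 65.88 → 66.

Cast on 155 stitches; work 406 rows; border pick-up 66 stitches.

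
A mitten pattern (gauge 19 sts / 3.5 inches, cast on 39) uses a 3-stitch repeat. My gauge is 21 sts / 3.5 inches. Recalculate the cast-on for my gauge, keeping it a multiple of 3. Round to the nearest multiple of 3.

39 × 21 / 19 = 43.11.
Nearest multiple of 3: 42.

Cast on 42 stitches.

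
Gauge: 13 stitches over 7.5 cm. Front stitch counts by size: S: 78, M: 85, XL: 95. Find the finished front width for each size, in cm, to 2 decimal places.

13/7.5 = 1.733 sts per cm.
S: 78 / 1.733 = 45.000 → 45.00 cm.
M: 85 / 1.733 = 49.038 → 49.04 cm.
XL: 95 / 1.733 = 54.808 → 54.81 cm.

S 45.00 cm; M 49.04 cm; XL 54.81 cm.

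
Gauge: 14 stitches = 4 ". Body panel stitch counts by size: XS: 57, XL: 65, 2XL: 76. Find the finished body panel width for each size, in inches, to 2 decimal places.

14/4 = 3.5 sts per in.
XS: 57 / 3.5 = 16.286 → 16.29 in.
XL: 65 / 3.5 = 18.571 → 18.57 in.
2XL: 76 / 3.5 = 21.714 → 21.71 in.

XS 16.29 inches; XL 18.57 inches; 2XL 21.71 inches.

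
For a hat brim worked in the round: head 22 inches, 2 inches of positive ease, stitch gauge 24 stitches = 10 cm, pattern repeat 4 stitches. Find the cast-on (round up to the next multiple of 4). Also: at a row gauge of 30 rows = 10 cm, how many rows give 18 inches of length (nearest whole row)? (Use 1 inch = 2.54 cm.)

Finished = 22 + 2 = 24 inches.
24 inches × 2.54 = 60.96 cm.
24/10 = 2.4 sts per cm; 60.96 × 2.4 = 146.30 sts.
Next multiple of 4 → 148.
18 inches = 45.72 cm; × 3 = 137.16 → 137 rows.

Cast on 148 stitches; work 137 rows.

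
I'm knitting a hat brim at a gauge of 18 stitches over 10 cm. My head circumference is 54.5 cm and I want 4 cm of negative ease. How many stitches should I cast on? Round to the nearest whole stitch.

Finished = 54.5 − 4 = 50.5 cm.
18 / 10 = 1.8 sts per cm.
50.50 × 1.8 = 90.90 sts.
→ 91 sts.

Cast on 91 stitches.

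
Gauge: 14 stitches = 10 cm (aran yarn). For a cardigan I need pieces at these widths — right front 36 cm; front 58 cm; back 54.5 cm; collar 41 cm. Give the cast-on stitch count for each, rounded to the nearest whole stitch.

Rate = 14/10 = 1.4 sts per cm.
right front: 36 × 1.4 = 50.40 → 50.
front: 58 × 1.4 = 81.20 → 81.
back: 54.5 × 1.4 = 76.30 → 76.
collar: 41 × 1.4 = 57.40 → 57.

right front 50; front 81; back 76; collar 57.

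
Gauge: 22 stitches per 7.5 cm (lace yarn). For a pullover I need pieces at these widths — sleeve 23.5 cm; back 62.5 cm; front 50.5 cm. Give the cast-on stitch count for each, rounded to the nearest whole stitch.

Rate = 22/7.5 = 2.933 sts per cm.
sleeve: 23.5 × 2.933 = 68.93 → 69.
back: 62.5 × 2.933 = 183.33 → 183.
front: 50.5 × 2.933 = 148.13 → 148.

sleeve 69; back 183; front 148.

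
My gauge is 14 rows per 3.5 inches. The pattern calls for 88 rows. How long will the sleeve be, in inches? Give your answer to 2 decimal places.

22.00 inches.

14 rows / 3.5 inch = 4 rows per inch.
88 / 4 = 22.000 inches.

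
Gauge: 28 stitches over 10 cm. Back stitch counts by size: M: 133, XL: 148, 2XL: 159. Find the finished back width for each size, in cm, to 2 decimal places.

M 47.50 cm; XL 52.86 cm; 2XL 56.79 cm.

28/10 = 2.8 sts per cm.
M: 133 / 2.8 = 47.500 → 47.50 cm.
XL: 148 / 2.8 = 52.857 → 52.86 cm.
2XL: 159 / 2.8 = 56.786 → 56.79 cm.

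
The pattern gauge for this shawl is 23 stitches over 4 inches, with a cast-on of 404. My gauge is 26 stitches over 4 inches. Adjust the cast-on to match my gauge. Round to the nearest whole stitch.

Scale factor = 26 / 23 = 1.130.
404 × 26 / 23 = 456.70 sts.
→ 457 sts.

Cast on 457 stitches.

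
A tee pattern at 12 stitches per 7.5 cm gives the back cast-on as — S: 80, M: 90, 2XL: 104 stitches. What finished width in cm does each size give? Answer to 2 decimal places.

12/7.5 = 1.6 sts per cm.
S: 80 / 1.6 = 50.000 → 50.00 cm.
M: 90 / 1.6 = 56.250 → 56.25 cm.
2XL: 104 / 1.6 = 65.000 → 65.00 cm.

S 50.00 cm; M 56.25 cm; 2XL 65.00 cm.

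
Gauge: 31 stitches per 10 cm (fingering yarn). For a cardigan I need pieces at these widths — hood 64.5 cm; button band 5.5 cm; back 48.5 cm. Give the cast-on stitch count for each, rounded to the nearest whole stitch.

hood 200; button band 17; back 150.

Rate = 31/10 = 3.1 sts per cm.
hood: 64.5 × 3.1 = 199.95 → 200.
button band: 5.5 × 3.1 = 17.05 → 17.
back: 48.5 × 3.1 = 150.35 → 150.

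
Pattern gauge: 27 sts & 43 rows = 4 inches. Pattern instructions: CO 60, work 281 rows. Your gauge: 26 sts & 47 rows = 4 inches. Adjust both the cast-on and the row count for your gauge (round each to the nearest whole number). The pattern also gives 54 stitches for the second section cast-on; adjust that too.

Stitches: 60 × 26/27 = 57.78 → 58.
Rows: 281 × 47/43 = 307.14 → 307.
second section cast-on: 54 × 26/27 = 52.00 → 52.

Cast on 58 stitches; work 307 rows; second section cast-on 52 stitches.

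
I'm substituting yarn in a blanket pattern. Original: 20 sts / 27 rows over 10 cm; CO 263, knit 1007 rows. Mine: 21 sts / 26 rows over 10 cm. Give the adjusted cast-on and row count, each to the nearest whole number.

Cast on 276 stitches; work 970 rows.

Stitches: 263 × 21/20 = 276.15 → 276.
Rows: 1007 × 26/27 = 969.70 → 970.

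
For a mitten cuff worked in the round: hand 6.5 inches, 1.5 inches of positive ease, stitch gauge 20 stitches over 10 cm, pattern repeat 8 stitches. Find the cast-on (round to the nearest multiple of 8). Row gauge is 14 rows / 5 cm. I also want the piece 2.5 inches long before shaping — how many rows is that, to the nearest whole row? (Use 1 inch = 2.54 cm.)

Cast on 40 stitches; work 18 rows.

Finished = 6.5 + 1.5 = 8 inches.
8 inches × 2.54 = 20.32 cm.
20/10 = 2 sts per cm; 20.32 × 2 = 40.64 sts.
Nearest multiple of 8 → 40.
2.5 inches = 6.35 cm; × 2.8 = 17.78 → 18 rows.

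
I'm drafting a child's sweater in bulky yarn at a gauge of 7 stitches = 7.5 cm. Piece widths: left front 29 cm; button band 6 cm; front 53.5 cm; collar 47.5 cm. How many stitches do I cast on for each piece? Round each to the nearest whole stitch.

left front 27; button band 6; front 50; collar 44.

Rate = 7/7.5 = 0.933 sts per cm.
left front: 29 × 0.933 = 27.07 → 27.
button band: 6 × 0.933 = 5.60 → 6.
front: 53.5 × 0.933 = 49.93 → 50.
collar: 47.5 × 0.933 = 44.33 → 44.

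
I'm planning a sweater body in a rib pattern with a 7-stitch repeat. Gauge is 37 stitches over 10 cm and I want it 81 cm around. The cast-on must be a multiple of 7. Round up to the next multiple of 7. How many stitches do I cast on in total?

Cast on 301 stitches.

37 / 10 = 3.7 sts per cm.
81 × 3.7 = 299.70 sts.
Next multiple of 7: 301.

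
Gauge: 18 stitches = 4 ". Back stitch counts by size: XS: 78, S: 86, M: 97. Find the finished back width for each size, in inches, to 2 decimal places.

18/4 = 4.5 sts per in.
XS: 78 / 4.5 = 17.333 → 17.33 in.
S: 86 / 4.5 = 19.111 → 19.11 in.
M: 97 / 4.5 = 21.556 → 21.56 in.

XS 17.33 inches; S 19.11 inches; M 21.56 inches.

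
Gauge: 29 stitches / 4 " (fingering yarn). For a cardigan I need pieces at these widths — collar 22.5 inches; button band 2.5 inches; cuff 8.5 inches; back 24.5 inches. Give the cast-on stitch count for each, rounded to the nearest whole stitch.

collar 163; button band 18; cuff 62; back 178.

Rate = 29/4 = 7.25 sts per in.
collar: 22.5 × 7.25 = 163.12 → 163.
button band: 2.5 × 7.25 = 18.12 → 18.
cuff: 8.5 × 7.25 = 61.62 → 62.
back: 24.5 × 7.25 = 177.62 → 178.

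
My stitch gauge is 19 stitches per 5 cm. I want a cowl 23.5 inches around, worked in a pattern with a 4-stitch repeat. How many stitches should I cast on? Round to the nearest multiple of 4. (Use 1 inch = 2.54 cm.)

23.5 in = 23.5 × 2.54 = 59.69 cm.
19 / 5 = 3.8 sts/cm.
59.69 × 3.8 = 226.82 sts.
→ 228.

228 stitches.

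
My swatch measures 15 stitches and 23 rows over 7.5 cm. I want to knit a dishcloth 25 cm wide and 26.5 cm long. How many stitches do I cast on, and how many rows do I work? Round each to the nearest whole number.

Cast on 50 stitches and work 81 rows.

Stitch gauge = 15/7.5 = 2 sts/cm; 25 × 2 = 50.00 → 50 sts.
Row gauge = 23/7.5 = 3.067 rows/cm; 26.5 × 3.067 = 81.27 → 81 rows.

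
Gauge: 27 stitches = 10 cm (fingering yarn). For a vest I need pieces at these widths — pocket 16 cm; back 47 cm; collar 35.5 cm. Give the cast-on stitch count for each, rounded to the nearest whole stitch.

pocket 43; back 127; collar 96.

Rate = 27/10 = 2.7 sts per cm.
pocket: 16 × 2.7 = 43.20 → 43.
back: 47 × 2.7 = 126.90 → 127.
collar: 35.5 × 2.7 = 95.85 → 96.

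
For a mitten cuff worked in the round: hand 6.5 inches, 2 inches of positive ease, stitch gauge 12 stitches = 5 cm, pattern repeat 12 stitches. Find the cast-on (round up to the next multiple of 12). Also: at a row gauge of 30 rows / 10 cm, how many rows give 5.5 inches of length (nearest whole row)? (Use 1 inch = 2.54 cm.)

Cast on 60 stitches; work 42 rows.

Finished = 6.5 + 2 = 8.5 inches.
8.5 inches × 2.54 = 21.59 cm.
12/5 = 2.4 sts per cm; 21.59 × 2.4 = 51.82 sts.
Next multiple of 12 → 60.
5.5 inches = 13.97 cm; × 3 = 41.91 → 42 rows.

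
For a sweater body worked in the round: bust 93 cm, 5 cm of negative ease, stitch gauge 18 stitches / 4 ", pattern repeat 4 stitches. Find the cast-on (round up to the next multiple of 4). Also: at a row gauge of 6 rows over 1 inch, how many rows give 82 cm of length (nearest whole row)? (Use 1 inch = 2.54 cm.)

Finished = 93 − 5 = 88 cm.
88 cm × 1/2.54 = 34.65 inches.
18/4 = 4.5 sts per in; 34.65 × 4.5 = 155.91 sts.
Next multiple of 4 → 156.
82 cm = 32.28 inches; × 6 = 193.70 → 194 rows.

Cast on 156 stitches; work 194 rows.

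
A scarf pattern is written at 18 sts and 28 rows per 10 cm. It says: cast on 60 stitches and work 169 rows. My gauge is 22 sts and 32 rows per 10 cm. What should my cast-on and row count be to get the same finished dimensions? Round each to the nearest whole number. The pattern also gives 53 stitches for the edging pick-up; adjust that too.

Cast on 73 stitches; work 193 rows; edging pick-up 65 stitches.

Stitches: 60 × 22/18 = 73.33 → 73.
Rows: 169 × 32/28 = 193.14 → 193.
edging pick-up: 53 × 22/18 = 64.78 → 65.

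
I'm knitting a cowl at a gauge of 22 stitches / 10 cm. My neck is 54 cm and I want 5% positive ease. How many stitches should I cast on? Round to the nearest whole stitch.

CO 125 sts.

Finished = 54 × 1.05 = 56.70 cm.
22 / 10 = 2.2 sts per cm.
56.70 × 2.2 = 124.74 sts.
→ 125 sts.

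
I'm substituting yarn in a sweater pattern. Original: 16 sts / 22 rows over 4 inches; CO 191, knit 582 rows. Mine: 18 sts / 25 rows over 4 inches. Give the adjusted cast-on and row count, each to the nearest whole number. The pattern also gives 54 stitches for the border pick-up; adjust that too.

Cast on 215 stitches; work 661 rows; border pick-up 61 stitches.

Stitches: 191 × 18/16 = 214.88 → 215.
Rows: 582 × 25/22 = 661.36 → 661.
border pick-up: 54 × 18/16 = 60.75 → 61.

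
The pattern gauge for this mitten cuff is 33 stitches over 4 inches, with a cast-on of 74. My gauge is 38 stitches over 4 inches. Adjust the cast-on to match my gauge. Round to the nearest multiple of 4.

Scale factor = 38 / 33 = 1.152.
74 × 38 / 33 = 85.21 sts.
→ 84 sts.

CO 84 sts.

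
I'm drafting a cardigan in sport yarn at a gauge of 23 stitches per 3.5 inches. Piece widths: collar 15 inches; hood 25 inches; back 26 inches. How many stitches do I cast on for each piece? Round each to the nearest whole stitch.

Rate = 23/3.5 = 6.571 sts per in.
collar: 15 × 6.571 = 98.57 → 99.
hood: 25 × 6.571 = 164.29 → 164.
back: 26 × 6.571 = 170.86 → 171.

collar 99; hood 164; back 171.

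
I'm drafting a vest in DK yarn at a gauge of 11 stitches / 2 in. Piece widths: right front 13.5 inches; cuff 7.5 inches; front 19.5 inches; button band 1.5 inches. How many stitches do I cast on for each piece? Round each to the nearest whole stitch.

right front 74; cuff 41; front 107; button band 8.

Rate = 11/2 = 5.5 sts per in.
right front: 13.5 × 5.5 = 74.25 → 74.
cuff: 7.5 × 5.5 = 41.25 → 41.
front: 19.5 × 5.5 = 107.25 → 107.
button band: 1.5 × 5.5 = 8.25 → 8.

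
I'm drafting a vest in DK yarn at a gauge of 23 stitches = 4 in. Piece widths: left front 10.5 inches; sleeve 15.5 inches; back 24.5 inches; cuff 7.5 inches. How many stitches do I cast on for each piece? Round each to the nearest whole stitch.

Rate = 23/4 = 5.75 sts per in.
left front: 10.5 × 5.75 = 60.38 → 60.
sleeve: 15.5 × 5.75 = 89.12 → 89.
back: 24.5 × 5.75 = 140.88 → 141.
cuff: 7.5 × 5.75 = 43.12 → 43.

left front 60; sleeve 89; back 141; cuff 43.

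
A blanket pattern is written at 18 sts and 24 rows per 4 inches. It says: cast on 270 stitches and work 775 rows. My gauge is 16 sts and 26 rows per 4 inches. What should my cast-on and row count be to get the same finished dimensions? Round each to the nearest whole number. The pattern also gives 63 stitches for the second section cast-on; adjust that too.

Cast on 240 stitches; work 840 rows; second section cast-on 56 stitches.

Stitches: 270 × 16/18 = 240.00 → 240.
Rows: 775 × 26/24 = 839.58 → 840.
second section cast-on: 63 × 16/18 = 56.00 → 56.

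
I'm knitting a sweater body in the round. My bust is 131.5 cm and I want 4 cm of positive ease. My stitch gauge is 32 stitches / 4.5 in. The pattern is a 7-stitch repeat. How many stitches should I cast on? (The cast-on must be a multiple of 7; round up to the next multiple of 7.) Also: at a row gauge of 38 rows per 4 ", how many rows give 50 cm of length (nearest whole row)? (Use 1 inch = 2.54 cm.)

Finished = 131.5 + 4 = 135.5 cm.
135.5 cm × 1/2.54 = 53.35 inches.
32/4.5 = 7.111 sts per in; 53.35 × 7.111 = 379.35 sts.
Next multiple of 7 → 385.
50 cm = 19.69 inches; × 9.5 = 187.01 → 187 rows.

Cast on 385 stitches; work 187 rows.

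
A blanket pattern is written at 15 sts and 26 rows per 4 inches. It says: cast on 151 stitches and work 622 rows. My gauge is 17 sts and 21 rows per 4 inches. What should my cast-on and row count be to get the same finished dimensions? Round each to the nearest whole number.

Cast on 171 stitches; work 502 rows.

Stitches: 151 × 17/15 = 171.13 → 171.
Rows: 622 × 21/26 = 502.38 → 502.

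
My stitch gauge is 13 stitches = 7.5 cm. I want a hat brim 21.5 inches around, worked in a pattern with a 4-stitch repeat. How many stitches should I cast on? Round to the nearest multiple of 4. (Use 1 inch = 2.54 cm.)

96 stitches.

21.5 in = 21.5 × 2.54 = 54.61 cm.
13 / 7.5 = 1.733 sts/cm.
54.61 × 1.733 = 94.66 sts.
→ 96.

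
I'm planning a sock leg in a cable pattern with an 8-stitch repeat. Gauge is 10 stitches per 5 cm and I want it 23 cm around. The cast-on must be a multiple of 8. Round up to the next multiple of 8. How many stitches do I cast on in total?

CO 48 sts.

10 / 5 = 2 sts per cm.
23 × 2 = 46.00 sts.
Next multiple of 8: 48.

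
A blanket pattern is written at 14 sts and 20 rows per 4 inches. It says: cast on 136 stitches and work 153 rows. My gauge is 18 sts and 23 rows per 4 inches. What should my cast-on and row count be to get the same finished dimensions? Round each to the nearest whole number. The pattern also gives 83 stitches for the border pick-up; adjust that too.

Cast on 175 stitches; work 176 rows; border pick-up 107 stitches.

Stitches: 136 × 18/14 = 174.86 → 175.
Rows: 153 × 23/20 = 175.95 → 176.
border pick-up: 83 × 18/14 = 106.71 → 107.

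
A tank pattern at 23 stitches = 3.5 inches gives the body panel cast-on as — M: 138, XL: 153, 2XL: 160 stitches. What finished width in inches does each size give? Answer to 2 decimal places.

M 21.00 inches; XL 23.28 inches; 2XL 24.35 inches.

23/3.5 = 6.571 sts per in.
M: 138 / 6.571 = 21.000 → 21.00 in.
XL: 153 / 6.571 = 23.283 → 23.28 in.
2XL: 160 / 6.571 = 24.348 → 24.35 in.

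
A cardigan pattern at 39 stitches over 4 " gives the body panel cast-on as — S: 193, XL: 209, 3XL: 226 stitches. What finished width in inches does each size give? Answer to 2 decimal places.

S 19.79 inches; XL 21.44 inches; 3XL 23.18 inches.

39/4 = 9.75 sts per in.
S: 193 / 9.75 = 19.795 → 19.79 in.
XL: 209 / 9.75 = 21.436 → 21.44 in.
3XL: 226 / 9.75 = 23.179 → 23.18 in.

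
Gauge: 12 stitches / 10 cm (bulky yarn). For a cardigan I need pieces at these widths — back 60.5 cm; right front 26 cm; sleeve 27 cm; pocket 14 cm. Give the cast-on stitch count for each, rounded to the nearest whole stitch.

back 73; right front 31; sleeve 32; pocket 17.

Rate = 12/10 = 1.2 sts per cm.
back: 60.5 × 1.2 = 72.60 → 73.
right front: 26 × 1.2 = 31.20 → 31.
sleeve: 27 × 1.2 = 32.40 → 32.
pocket: 14 × 1.2 = 16.80 → 17.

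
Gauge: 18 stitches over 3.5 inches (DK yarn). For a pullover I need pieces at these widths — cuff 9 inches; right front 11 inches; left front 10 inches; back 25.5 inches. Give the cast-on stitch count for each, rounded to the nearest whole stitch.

Rate = 18/3.5 = 5.143 sts per in.
cuff: 9 × 5.143 = 46.29 → 46.
right front: 11 × 5.143 = 56.57 → 57.
left front: 10 × 5.143 = 51.43 → 51.
back: 25.5 × 5.143 = 131.14 → 131.

cuff 46; right front 57; left front 51; back 131.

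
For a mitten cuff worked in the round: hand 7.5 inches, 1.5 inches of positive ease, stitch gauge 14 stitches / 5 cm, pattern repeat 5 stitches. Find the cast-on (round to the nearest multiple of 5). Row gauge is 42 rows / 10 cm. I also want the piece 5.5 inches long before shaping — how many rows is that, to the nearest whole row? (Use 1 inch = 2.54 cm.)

Cast on 65 stitches; work 59 rows.

Finished = 7.5 + 1.5 = 9 inches.
9 inches × 2.54 = 22.86 cm.
14/5 = 2.8 sts per cm; 22.86 × 2.8 = 64.01 sts.
Nearest multiple of 5 → 65.
5.5 inches = 13.97 cm; × 4.2 = 58.67 → 59 rows.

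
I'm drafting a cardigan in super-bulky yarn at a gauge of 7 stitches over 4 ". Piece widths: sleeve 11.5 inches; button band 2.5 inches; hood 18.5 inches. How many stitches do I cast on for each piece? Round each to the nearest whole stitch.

Rate = 7/4 = 1.75 sts per in.
sleeve: 11.5 × 1.75 = 20.12 → 20.
button band: 2.5 × 1.75 = 4.38 → 4.
hood: 18.5 × 1.75 = 32.38 → 32.

sleeve 20; button band 4; hood 32.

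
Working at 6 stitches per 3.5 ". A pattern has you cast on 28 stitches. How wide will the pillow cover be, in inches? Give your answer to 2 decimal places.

16.33 inches.

6 stitches / 3.5 inch = 1.714 stitches per inch.
28 / 1.714 = 16.333 inches.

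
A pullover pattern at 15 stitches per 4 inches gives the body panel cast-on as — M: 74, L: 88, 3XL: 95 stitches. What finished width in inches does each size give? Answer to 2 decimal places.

15/4 = 3.75 sts per in.
M: 74 / 3.75 = 19.733 → 19.73 in.
L: 88 / 3.75 = 23.467 → 23.47 in.
3XL: 95 / 3.75 = 25.333 → 25.33 in.

M 19.73 inches; L 23.47 inches; 3XL 25.33 inches.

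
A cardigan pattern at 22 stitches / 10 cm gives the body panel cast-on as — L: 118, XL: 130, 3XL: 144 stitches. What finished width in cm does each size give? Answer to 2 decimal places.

L 53.64 cm; XL 59.09 cm; 3XL 65.45 cm.

22/10 = 2.2 sts per cm.
L: 118 / 2.2 = 53.636 → 53.64 cm.
XL: 130 / 2.2 = 59.091 → 59.09 cm.
3XL: 144 / 2.2 = 65.455 → 65.45 cm.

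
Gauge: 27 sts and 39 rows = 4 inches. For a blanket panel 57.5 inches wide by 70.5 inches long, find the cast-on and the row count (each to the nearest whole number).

Stitch gauge = 27/4 = 6.75 sts/in; 57.5 × 6.75 = 388.12 → 388 sts.
Row gauge = 39/4 = 9.75 rows/in; 70.5 × 9.75 = 687.38 → 687 rows.

Cast on 388 stitches and work 687 rows.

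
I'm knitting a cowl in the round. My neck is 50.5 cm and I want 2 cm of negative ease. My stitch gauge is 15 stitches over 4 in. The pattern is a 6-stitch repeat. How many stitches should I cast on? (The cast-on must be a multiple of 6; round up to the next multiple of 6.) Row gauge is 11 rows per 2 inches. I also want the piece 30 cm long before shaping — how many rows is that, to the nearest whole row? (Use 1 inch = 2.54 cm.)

Finished = 50.5 − 2 = 48.5 cm.
48.5 cm × 1/2.54 = 19.09 inches.
15/4 = 3.75 sts per in; 19.09 × 3.75 = 71.60 sts.
Next multiple of 6 → 72.
30 cm = 11.81 inches; × 5.5 = 64.96 → 65 rows.

Cast on 72 stitches; work 65 rows.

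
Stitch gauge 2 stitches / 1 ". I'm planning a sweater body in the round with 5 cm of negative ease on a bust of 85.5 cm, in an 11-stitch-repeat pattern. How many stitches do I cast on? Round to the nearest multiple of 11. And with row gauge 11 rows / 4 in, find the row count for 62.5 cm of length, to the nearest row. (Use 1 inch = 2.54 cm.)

Finished = 85.5 − 5 = 80.5 cm.
80.5 cm × 1/2.54 = 31.69 inches.
2/1 = 2 sts per in; 31.69 × 2 = 63.39 sts.
Nearest multiple of 11 → 66.
62.5 cm = 24.61 inches; × 2.75 = 67.67 → 68 rows.

Cast on 66 stitches; work 68 rows.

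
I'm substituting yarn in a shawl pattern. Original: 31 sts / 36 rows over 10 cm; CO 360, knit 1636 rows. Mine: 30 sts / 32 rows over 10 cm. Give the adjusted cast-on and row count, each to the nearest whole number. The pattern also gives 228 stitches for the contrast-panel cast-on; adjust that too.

Stitches: 360 × 30/31 = 348.39 → 348.
Rows: 1636 × 32/36 = 1454.22 → 1454.
contrast-panel cast-on: 228 × 30/31 = 220.65 → 221.

Cast on 348 stitches; work 1454 rows; contrast-panel cast-on 221 stitches.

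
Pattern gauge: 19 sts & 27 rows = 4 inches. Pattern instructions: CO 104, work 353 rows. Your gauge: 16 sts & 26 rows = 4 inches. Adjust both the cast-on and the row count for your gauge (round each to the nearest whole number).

Cast on 88 stitches; work 340 rows.

Stitches: 104 × 16/19 = 87.58 → 88.
Rows: 353 × 26/27 = 339.93 → 340.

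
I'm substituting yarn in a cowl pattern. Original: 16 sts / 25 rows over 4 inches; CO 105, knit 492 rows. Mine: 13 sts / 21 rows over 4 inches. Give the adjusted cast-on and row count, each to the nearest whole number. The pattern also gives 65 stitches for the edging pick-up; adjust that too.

Stitches: 105 × 13/16 = 85.31 → 85.
Rows: 492 × 21/25 = 413.28 → 413.
edging pick-up: 65 × 13/16 = 52.81 → 53.

Cast on 85 stitches; work 413 rows; edging pick-up 53 stitches.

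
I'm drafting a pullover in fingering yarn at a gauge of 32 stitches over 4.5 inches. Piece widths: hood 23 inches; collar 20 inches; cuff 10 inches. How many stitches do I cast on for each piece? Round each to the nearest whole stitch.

Rate = 32/4.5 = 7.111 sts per in.
hood: 23 × 7.111 = 163.56 → 164.
collar: 20 × 7.111 = 142.22 → 142.
cuff: 10 × 7.111 = 71.11 → 71.

hood 164; collar 142; cuff 71.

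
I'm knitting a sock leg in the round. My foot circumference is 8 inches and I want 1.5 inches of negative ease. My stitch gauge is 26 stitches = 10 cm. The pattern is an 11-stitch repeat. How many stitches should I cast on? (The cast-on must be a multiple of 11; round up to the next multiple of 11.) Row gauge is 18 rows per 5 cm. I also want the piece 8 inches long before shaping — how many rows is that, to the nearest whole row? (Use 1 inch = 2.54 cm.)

Finished = 8 − 1.5 = 6.5 inches.
6.5 inches × 2.54 = 16.51 cm.
26/10 = 2.6 sts per cm; 16.51 × 2.6 = 42.93 sts.
Next multiple of 11 → 44.
8 inches = 20.32 cm; × 3.6 = 73.15 → 73 rows.

Cast on 44 stitches; work 73 rows.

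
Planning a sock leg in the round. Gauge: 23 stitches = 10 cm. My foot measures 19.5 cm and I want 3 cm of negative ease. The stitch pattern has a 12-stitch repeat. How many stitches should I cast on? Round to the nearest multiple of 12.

36 stitches.

Finished = 19.5 − 3 = 16.5 cm.
23 / 10 = 2.3 sts/cm.
16.5 × 2.3 = 37.95 sts.
Nearest multiple of 12: 36.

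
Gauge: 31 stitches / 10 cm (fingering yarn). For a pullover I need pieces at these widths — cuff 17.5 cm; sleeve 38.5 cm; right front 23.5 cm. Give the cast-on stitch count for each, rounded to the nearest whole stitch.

Rate = 31/10 = 3.1 sts per cm.
cuff: 17.5 × 3.1 = 54.25 → 54.
sleeve: 38.5 × 3.1 = 119.35 → 119.
right front: 23.5 × 3.1 = 72.85 → 73.

cuff 54; sleeve 119; right front 73.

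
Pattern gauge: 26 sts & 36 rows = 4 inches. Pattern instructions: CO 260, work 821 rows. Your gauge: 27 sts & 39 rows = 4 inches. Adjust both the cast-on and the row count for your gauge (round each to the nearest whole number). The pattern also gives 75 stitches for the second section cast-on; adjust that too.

Cast on 270 stitches; work 889 rows; second section cast-on 78 stitches.

Stitches: 260 × 27/26 = 270.00 → 270.
Rows: 821 × 39/36 = 889.42 → 889.
second section cast-on: 75 × 27/26 = 77.88 → 78.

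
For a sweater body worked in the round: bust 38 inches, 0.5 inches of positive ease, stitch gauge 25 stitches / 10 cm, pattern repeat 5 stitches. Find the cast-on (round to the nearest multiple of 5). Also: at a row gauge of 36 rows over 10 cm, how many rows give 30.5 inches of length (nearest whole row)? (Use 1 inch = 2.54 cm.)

Finished = 38 + 0.5 = 38.5 inches.
38.5 inches × 2.54 = 97.79 cm.
25/10 = 2.5 sts per cm; 97.79 × 2.5 = 244.47 sts.
Nearest multiple of 5 → 245.
30.5 inches = 77.47 cm; × 3.6 = 278.89 → 279 rows.

Cast on 245 stitches; work 279 rows.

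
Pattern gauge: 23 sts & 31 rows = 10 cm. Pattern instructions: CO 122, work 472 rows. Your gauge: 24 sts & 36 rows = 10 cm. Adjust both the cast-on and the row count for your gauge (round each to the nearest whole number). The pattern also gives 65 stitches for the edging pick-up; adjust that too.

Cast on 127 stitches; work 548 rows; edging pick-up 68 stitches.

Stitches: 122 × 24/23 = 127.30 → 127.
Rows: 472 × 36/31 = 548.13 → 548.
edging pick-up: 65 × 24/23 = 67.83 → 68.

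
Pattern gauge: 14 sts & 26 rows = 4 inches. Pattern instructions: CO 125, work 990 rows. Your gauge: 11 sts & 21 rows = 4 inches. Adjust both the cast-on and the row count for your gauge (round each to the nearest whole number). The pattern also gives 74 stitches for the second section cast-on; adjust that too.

Cast on 98 stitches; work 800 rows; second section cast-on 58 stitches.

Stitches: 125 × 11/14 = 98.21 → 98.
Rows: 990 × 21/26 = 799.62 → 800.
second section cast-on: 74 × 11/14 = 58.14 → 58.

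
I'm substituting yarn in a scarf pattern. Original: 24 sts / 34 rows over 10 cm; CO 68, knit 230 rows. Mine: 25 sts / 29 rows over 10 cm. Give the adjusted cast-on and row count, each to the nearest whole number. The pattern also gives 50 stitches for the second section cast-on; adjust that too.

Cast on 71 stitches; work 196 rows; second section cast-on 52 stitches.

Stitches: 68 × 25/24 = 70.83 → 71.
Rows: 230 × 29/34 = 196.18 → 196.
second section cast-on: 50 × 25/24 = 52.08 → 52.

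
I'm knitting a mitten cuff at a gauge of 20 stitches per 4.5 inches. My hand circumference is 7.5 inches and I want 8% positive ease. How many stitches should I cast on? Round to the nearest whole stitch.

36 stitches.

Finished = 7.5 × 1.08 = 8.10 in.
20 / 4.5 = 4.444 sts per inch.
8.10 × 4.444 = 36.00 sts.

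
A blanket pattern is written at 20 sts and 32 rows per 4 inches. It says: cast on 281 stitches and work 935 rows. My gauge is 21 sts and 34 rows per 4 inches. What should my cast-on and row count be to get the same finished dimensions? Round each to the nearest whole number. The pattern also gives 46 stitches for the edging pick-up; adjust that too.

Stitches: 281 × 21/20 = 295.05 → 295.
Rows: 935 × 34/32 = 993.44 → 993.
edging pick-up: 46 × 21/20 = 48.30 → 48.

Cast on 295 stitches; work 993 rows; edging pick-up 48 stitches.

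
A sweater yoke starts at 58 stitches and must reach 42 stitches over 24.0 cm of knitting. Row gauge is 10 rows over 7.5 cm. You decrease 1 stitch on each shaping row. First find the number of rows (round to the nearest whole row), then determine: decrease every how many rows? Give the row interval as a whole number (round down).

Rows = 24.0 × 1.333 = 32.0 → 32 rows.
Stitches to remove: 16 → 16 shaping rows (at 1 st each).
32 / 16 = 2.00 → every 2 rows.

Decrease every 2nd row.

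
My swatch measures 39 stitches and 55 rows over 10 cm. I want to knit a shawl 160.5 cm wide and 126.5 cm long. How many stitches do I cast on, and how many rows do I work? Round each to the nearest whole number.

Cast on 626 stitches and work 696 rows.

Stitch gauge = 39/10 = 3.9 sts/cm; 160.5 × 3.9 = 625.95 → 626 sts.
Row gauge = 55/10 = 5.5 rows/cm; 126.5 × 5.5 = 695.75 → 696 rows.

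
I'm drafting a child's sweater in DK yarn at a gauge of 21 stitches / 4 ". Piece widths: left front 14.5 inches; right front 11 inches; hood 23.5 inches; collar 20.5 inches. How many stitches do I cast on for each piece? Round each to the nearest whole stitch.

left front 76; right front 58; hood 123; collar 108.

Rate = 21/4 = 5.25 sts per in.
left front: 14.5 × 5.25 = 76.12 → 76.
right front: 11 × 5.25 = 57.75 → 58.
hood: 23.5 × 5.25 = 123.38 → 123.
collar: 20.5 × 5.25 = 107.62 → 108.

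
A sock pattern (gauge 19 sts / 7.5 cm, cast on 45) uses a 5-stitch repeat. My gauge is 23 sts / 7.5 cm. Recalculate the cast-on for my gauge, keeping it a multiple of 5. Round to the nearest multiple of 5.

CO 55 sts.

45 × 23 / 19 = 54.47.
Nearest multiple of 5: 55.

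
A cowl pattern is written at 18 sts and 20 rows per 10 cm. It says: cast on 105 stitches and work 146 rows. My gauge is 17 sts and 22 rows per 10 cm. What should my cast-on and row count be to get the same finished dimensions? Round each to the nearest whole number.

Stitches: 105 × 17/18 = 99.17 → 99.
Rows: 146 × 22/20 = 160.60 → 161.

Cast on 99 stitches; work 161 rows.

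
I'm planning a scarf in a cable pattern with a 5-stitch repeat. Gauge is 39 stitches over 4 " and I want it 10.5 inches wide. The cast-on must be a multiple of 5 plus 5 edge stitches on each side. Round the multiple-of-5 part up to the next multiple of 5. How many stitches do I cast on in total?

39 / 4 = 9.75 sts per inch.
10.5 × 9.75 = 102.38 sts.
Less 10 edge sts → 92.38 for the repeat.
Next multiple of 5: 95.
Add back 10 edge sts → 105.

CO 105 sts.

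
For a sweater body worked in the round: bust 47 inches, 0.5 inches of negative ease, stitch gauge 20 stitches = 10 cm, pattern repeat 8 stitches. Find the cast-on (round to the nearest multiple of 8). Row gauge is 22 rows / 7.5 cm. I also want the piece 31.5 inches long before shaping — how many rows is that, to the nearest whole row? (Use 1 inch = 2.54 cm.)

Cast on 240 stitches; work 235 rows.

Finished = 47 − 0.5 = 46.5 inches.
46.5 inches × 2.54 = 118.11 cm.
20/10 = 2 sts per cm; 118.11 × 2 = 236.22 sts.
Nearest multiple of 8 → 240.
31.5 inches = 80.01 cm; × 2.933 = 234.70 → 235 rows.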